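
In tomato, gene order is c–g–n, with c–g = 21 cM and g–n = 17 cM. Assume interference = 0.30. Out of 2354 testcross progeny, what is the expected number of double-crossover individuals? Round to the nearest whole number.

Map distances give recombination frequencies of 0.210 and 0.170 for the two intervals.
With interference 0.30 (so coincidence = 0.70), expected double-crossover frequency = 0.210 × 0.170 × 0.70 = 0.02499.
Expected number = 0.02499 × 2354 = 58.83 ≈ 59.

59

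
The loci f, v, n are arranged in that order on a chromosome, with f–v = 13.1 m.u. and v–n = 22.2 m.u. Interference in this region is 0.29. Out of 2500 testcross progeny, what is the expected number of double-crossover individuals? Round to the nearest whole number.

Map distances give recombination frequencies of 0.131 and 0.222 for the two intervals.
With interference 0.29 (so coincidence = 0.71), expected double-crossover frequency = 0.131 × 0.222 × 0.71 = 0.02065.
Expected number = 0.02065 × 2500 = 51.62 ≈ 52.

52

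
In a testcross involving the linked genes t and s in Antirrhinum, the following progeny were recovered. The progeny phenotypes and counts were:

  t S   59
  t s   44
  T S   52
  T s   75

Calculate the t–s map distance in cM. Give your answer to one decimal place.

41.7 cM

The two most frequent classes, T s (75) and t S (59), are the parental types, so the F1 was T s / t S.
The recombinant classes are T S and t s: 52 + 44 = 96.
Recombination frequency = 96/230 = 0.4174 ≈ 41.7%, i.e. 41.7 cM.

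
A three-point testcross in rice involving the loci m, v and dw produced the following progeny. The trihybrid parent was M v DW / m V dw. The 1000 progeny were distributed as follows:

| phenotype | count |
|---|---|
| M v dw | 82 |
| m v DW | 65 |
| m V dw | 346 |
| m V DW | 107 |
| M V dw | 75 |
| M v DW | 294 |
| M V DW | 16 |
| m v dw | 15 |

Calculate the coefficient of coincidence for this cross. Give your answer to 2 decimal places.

0.82

The two rarest classes, M V DW and m v dw, are the double crossovers. Comparing them with the parentals, only the v allele has switched, so v is the middle locus and the order is m – v – dw.
m–v: (140 + 31)/1000 = 0.1710; v–dw: (189 + 31)/1000 = 0.2200.
Expected DCO frequency = 0.1710 × 0.2200 ≈ 0.03762; observed = 31/1000 ≈ 0.03100.
Coefficient of coincidence = 0.03100/0.03762 ≈ 0.82.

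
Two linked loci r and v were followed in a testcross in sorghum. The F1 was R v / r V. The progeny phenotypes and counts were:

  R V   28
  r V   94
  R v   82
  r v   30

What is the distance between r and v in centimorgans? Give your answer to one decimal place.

The recombinant classes are R V and r v: 28 + 30 = 58.
Recombination frequency = 58/234 = 0.2479 ≈ 24.8%, i.e. 24.8 centimorgans.

24.8 centimorgans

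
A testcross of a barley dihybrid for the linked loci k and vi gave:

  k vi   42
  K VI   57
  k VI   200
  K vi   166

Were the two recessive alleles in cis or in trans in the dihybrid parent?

trans

The two most frequent classes are K vi (166) and k VI (200); these are the parental (non-recombinant) types.
So the F1 carried K vi on one chromosome and k VI on the other — the recessive alleles are on opposite chromosomes (trans / repulsion).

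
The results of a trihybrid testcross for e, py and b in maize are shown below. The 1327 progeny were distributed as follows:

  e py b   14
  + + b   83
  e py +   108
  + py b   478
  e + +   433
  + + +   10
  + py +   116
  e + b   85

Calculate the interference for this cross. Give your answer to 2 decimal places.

The two most frequent reciprocal classes, e + + and + py b, are the parental types, so the F1 was e + + / + py b.
The two rarest classes, + + + and e py b, are the double crossovers. Comparing them with the parentals, only the e allele has switched, so e is the middle locus and the order is b – e – py.
b–e: (201 + 24)/1327 = 0.1696; e–py: (191 + 24)/1327 = 0.1620.
Expected DCO frequency = 0.1696 × 0.1620 ≈ 0.02748; observed = 24/1327 ≈ 0.01809.
Coefficient of coincidence = 0.01809/0.02748 ≈ 0.66; interference = 1 − 0.66 = 0.34.

0.34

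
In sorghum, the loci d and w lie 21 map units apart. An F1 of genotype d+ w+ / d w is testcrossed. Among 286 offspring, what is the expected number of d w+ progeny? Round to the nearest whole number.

30

A map distance of 21 map units corresponds to a recombination frequency of 0.210.
The F1 is d+ w+ / d w, so d w+ is a recombinant gamete class with expected frequency r/2 = 0.210/2 = 0.1050.
Expected number = 0.1050 × 286 = 30.03 ≈ 30.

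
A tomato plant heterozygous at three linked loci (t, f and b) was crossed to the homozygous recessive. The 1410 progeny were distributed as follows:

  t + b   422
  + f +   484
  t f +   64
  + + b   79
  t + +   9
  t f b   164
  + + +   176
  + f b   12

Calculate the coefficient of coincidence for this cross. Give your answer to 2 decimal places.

The two most frequent reciprocal classes, t + b and + f +, are the parental types, so the F1 was t + b / + f +.
The two rarest classes, t + + and + f b, are the double crossovers. Comparing them with the parentals, only the b allele has switched, so b is the middle locus and the order is f – b – t.
f–b: (340 + 21)/1410 = 0.2560; b–t: (143 + 21)/1410 = 0.1163.
Expected DCO frequency = 0.2560 × 0.1163 ≈ 0.02977; observed = 21/1410 ≈ 0.01489.
Coefficient of coincidence = 0.01489/0.02977 ≈ 0.50.

0.50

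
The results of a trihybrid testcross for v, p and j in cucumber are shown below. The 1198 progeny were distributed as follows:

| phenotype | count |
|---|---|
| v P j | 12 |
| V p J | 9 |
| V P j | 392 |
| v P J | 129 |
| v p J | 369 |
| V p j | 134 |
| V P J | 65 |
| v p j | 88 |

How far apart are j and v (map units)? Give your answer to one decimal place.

14.5 map units

The two most frequent reciprocal classes, V P j and v p J, are the parental types, so the F1 was V P j / v p J.
The two rarest classes, v P j and V p J, are the double crossovers. Comparing them with the parentals, only the v allele has switched, so v is the middle locus and the order is j – v – p.
Crossovers in the j–v interval produce the single-crossover classes V P J and v p j (65 + 88 = 153) plus the double crossovers (21).
RF(j–v) = (153 + 21) / 1198 = 174/1198 = 0.1452 → 14.5 map units.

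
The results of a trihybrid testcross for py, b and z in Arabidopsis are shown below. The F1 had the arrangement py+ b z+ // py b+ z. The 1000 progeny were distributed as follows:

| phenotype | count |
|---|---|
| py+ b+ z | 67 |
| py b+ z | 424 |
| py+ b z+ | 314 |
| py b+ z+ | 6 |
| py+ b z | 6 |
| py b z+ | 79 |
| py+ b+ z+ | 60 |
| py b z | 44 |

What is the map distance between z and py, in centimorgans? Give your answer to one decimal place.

The two rarest classes, py+ b z and py b+ z+, are the double crossovers. Comparing them with the parentals, only the z allele has switched, so z is the middle locus and the order is py – z – b.
Crossovers in the py–z interval produce the single-crossover classes py b z+ and py+ b+ z (79 + 67 = 146) plus the double crossovers (12).
RF(py–z) = (146 + 12) / 1000 = 158/1000 = 0.1580 → 15.8 centimorgans.

15.8 centimorgans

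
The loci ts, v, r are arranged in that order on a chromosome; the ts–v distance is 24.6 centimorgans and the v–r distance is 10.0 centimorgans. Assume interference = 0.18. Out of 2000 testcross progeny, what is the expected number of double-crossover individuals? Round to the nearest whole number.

Map distances give recombination frequencies of 0.246 and 0.100 for the two intervals.
With interference 0.18 (so coincidence = 0.82), expected double-crossover frequency = 0.246 × 0.100 × 0.82 = 0.02017.
Expected number = 0.02017 × 2000 = 40.34 ≈ 40.

40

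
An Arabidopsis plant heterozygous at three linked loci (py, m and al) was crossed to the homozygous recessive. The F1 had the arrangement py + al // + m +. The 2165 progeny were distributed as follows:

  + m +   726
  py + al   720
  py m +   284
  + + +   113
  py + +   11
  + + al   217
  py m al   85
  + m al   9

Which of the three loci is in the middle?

al

The two rarest classes, py + + and + m al, are the double crossovers. Comparing them with the parentals, only the al allele has switched, so al is the middle locus and the order is py – al – m.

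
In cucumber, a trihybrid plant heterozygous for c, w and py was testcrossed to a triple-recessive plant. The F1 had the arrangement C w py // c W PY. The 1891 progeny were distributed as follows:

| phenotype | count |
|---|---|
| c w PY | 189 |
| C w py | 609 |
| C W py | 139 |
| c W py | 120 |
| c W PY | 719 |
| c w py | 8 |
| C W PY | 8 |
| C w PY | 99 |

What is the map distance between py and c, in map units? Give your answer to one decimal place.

12.4 map units

The two rarest classes, c w py and C W PY, are the double crossovers. Comparing them with the parentals, only the c allele has switched, so c is the middle locus and the order is w – c – py.
Crossovers in the c–py interval produce the single-crossover classes C w PY and c W py (99 + 120 = 219) plus the double crossovers (16).
RF(c–py) = (219 + 16) / 1891 = 235/1891 = 0.1243 → 12.4 map units.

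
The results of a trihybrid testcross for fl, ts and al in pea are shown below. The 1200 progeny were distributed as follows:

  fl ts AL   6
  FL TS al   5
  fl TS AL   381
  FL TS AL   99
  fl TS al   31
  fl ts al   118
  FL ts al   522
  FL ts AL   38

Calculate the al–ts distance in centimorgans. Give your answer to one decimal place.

The two most frequent reciprocal classes, FL ts al and fl TS AL, are the parental types, so the F1 was FL ts al / fl TS AL.
The two rarest classes, FL TS al and fl ts AL, are the double crossovers. Comparing them with the parentals, only the ts allele has switched, so ts is the middle locus and the order is al – ts – fl.
Crossovers in the al–ts interval produce the single-crossover classes FL ts AL and fl TS al (38 + 31 = 69) plus the double crossovers (11).
RF(al–ts) = (69 + 11) / 1200 = 80/1200 = 0.0667 → 6.7 centimorgans.

6.7 centimorgans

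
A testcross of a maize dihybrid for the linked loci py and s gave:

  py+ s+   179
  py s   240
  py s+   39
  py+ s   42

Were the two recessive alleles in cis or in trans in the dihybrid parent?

cis

The two most frequent classes are py+ s+ (179) and py s (240); these are the parental (non-recombinant) types.
So the F1 carried py+ s+ on one chromosome and py s on the other — the recessive alleles are on the same chromosome (cis / coupling).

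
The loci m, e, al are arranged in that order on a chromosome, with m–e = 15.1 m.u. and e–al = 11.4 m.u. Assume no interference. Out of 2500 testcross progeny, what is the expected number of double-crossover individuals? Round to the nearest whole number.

43

Map distances give recombination frequencies of 0.151 and 0.114 for the two intervals.
With no interference, expected double-crossover frequency = 0.151 × 0.114 = 0.01721.
Expected number = 0.01721 × 2500 = 43.04 ≈ 43.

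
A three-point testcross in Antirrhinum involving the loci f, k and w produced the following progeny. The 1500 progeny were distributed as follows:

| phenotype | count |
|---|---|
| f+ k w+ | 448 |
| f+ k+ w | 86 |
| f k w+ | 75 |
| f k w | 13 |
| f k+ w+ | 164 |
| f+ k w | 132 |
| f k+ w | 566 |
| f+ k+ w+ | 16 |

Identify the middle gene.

The two most frequent reciprocal classes, f+ k w+ and f k+ w, are the parental types, so the F1 was f+ k w+ / f k+ w.
The two rarest classes, f+ k+ w+ and f k w, are the double crossovers. Comparing them with the parentals, only the k allele has switched, so k is the middle locus and the order is f – k – w.

k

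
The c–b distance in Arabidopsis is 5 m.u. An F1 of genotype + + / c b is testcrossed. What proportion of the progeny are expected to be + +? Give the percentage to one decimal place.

A map distance of 5 m.u. corresponds to a recombination frequency of 0.050.
The F1 is + + / c b, so + + is a parental gamete class with expected frequency (1 − r)/2 = 0.950/2 = 0.4750.
That is 0.4750 = 47.5% of the progeny.

47.5%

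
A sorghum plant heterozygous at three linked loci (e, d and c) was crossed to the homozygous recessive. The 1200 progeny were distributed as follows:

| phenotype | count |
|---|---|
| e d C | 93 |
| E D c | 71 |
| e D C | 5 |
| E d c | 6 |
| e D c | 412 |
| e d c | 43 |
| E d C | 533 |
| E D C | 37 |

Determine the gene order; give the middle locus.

c

The two most frequent reciprocal classes, E d C and e D c, are the parental types, so the F1 was E d C / e D c.
The two rarest classes, E d c and e D C, are the double crossovers. Comparing them with the parentals, only the c allele has switched, so c is the middle locus and the order is e – c – d.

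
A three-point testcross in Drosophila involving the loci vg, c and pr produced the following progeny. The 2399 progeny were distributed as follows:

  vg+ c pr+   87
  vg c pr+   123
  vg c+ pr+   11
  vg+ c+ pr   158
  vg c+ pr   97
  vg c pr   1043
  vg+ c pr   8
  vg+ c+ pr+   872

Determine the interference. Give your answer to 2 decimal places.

The two most frequent reciprocal classes, vg c pr and vg+ c+ pr+, are the parental types, so the F1 was vg c pr / vg+ c+ pr+.
The two rarest classes, vg+ c pr and vg c+ pr+, are the double crossovers. Comparing them with the parentals, only the vg allele has switched, so vg is the middle locus and the order is c – vg – pr.
c–vg: (184 + 19)/2399 = 0.0846; vg–pr: (281 + 19)/2399 = 0.1251.
Expected DCO frequency = 0.0846 × 0.1251 ≈ 0.01058; observed = 19/2399 ≈ 0.00792.
Coefficient of coincidence = 0.00792/0.01058 ≈ 0.75; interference = 1 − 0.75 = 0.25.

0.25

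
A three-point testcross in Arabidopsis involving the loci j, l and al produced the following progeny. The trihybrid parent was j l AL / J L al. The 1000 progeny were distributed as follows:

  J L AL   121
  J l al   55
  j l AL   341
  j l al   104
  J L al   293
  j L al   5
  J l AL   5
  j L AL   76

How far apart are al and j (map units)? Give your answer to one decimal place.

The two rarest classes, J l AL and j L al, are the double crossovers. Comparing them with the parentals, only the j allele has switched, so j is the middle locus and the order is l – j – al.
Crossovers in the j–al interval produce the single-crossover classes j l al and J L AL (104 + 121 = 225) plus the double crossovers (10).
RF(j–al) = (225 + 10) / 1000 = 235/1000 = 0.2350 → 23.5 map units.

23.5 map units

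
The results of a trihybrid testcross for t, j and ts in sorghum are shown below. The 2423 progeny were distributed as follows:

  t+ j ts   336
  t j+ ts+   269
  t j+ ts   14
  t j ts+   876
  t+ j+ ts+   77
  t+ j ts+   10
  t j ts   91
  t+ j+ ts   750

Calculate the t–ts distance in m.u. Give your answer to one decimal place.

7.9 m.u.

The two most frequent reciprocal classes, t+ j+ ts and t j ts+, are the parental types, so the F1 was t+ j+ ts / t j ts+.
The two rarest classes, t j+ ts and t+ j ts+, are the double crossovers. Comparing them with the parentals, only the t allele has switched, so t is the middle locus and the order is j – t – ts.
Crossovers in the t–ts interval produce the single-crossover classes t+ j+ ts+ and t j ts (77 + 91 = 168) plus the double crossovers (24).
RF(t–ts) = (168 + 24) / 2423 = 192/2423 = 0.0792 → 7.9 m.u.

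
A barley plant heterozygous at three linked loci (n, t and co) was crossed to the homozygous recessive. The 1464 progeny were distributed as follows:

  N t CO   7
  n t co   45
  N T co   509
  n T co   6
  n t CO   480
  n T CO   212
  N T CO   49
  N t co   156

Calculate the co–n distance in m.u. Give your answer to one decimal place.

The two most frequent reciprocal classes, N T co and n t CO, are the parental types, so the F1 was N T co / n t CO.
The two rarest classes, n T co and N t CO, are the double crossovers. Comparing them with the parentals, only the n allele has switched, so n is the middle locus and the order is co – n – t.
Crossovers in the co–n interval produce the single-crossover classes N T CO and n t co (49 + 45 = 94) plus the double crossovers (13).
RF(co–n) = (94 + 13) / 1464 = 107/1464 = 0.0731 → 7.3 m.u.

7.3 m.u.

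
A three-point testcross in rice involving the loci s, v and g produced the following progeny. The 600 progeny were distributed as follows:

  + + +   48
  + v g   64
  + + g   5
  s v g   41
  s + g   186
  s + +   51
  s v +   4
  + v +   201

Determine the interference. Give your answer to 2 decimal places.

0.56

The two most frequent reciprocal classes, s + g and + v +, are the parental types, so the F1 was s + g / + v +.
The two rarest classes, + + g and s v +, are the double crossovers. Comparing them with the parentals, only the s allele has switched, so s is the middle locus and the order is g – s – v.
g–s: (115 + 9)/600 = 0.2067; s–v: (89 + 9)/600 = 0.1633.
Expected DCO frequency = 0.2067 × 0.1633 ≈ 0.03375; observed = 9/600 ≈ 0.01500.
Coefficient of coincidence = 0.01500/0.03375 ≈ 0.44; interference = 1 − 0.44 = 0.56.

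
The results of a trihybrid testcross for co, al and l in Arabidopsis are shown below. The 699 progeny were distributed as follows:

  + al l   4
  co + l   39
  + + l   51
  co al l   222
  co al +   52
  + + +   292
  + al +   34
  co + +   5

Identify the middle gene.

co

The two most frequent reciprocal classes, + + + and co al l, are the parental types, so the F1 was + + + / co al l.
The two rarest classes, co + + and + al l, are the double crossovers. Comparing them with the parentals, only the co allele has switched, so co is the middle locus and the order is al – co – l.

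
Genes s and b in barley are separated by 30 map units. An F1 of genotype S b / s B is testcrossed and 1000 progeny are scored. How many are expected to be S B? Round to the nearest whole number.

150

A map distance of 30 map units corresponds to a recombination frequency of 0.300.
The F1 is S b / s B, so S B is a recombinant gamete class with expected frequency r/2 = 0.300/2 = 0.1500.
Expected number = 0.1500 × 1000 = 150.00 ≈ 150.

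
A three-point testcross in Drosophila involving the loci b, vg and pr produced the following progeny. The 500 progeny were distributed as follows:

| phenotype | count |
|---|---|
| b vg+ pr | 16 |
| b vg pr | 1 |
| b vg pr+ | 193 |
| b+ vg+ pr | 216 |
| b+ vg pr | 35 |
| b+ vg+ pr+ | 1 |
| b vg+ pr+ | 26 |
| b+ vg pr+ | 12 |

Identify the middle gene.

pr

The two most frequent reciprocal classes, b vg pr+ and b+ vg+ pr, are the parental types, so the F1 was b vg pr+ / b+ vg+ pr.
The two rarest classes, b vg pr and b+ vg+ pr+, are the double crossovers. Comparing them with the parentals, only the pr allele has switched, so pr is the middle locus and the order is vg – pr – b.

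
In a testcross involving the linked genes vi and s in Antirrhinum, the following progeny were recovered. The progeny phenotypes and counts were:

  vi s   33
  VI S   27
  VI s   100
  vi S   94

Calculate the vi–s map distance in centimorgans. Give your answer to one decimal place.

23.6 centimorgans

The two most frequent classes, VI s (100) and vi S (94), are the parental types, so the F1 was VI s / vi S.
The recombinant classes are VI S and vi s: 27 + 33 = 60.
Recombination frequency = 60/254 = 0.2362 ≈ 23.6%, i.e. 23.6 centimorgans.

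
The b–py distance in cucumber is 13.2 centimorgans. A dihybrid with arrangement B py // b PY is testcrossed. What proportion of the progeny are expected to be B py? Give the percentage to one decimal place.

43.4%

A map distance of 13.2 centimorgans corresponds to a recombination frequency of 0.132.
The F1 is B py / b PY, so B py is a parental gamete class with expected frequency (1 − r)/2 = 0.868/2 = 0.4340.
That is 0.4340 = 43.4% of the progeny.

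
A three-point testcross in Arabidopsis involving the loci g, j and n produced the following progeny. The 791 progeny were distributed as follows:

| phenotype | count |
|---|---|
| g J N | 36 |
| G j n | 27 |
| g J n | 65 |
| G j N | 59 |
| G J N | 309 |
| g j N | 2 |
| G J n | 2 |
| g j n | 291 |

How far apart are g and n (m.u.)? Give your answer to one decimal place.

The two most frequent reciprocal classes, g j n and G J N, are the parental types, so the F1 was g j n / G J N.
The two rarest classes, g j N and G J n, are the double crossovers. Comparing them with the parentals, only the n allele has switched, so n is the middle locus and the order is j – n – g.
Crossovers in the n–g interval produce the single-crossover classes G j n and g J N (27 + 36 = 63) plus the double crossovers (4).
RF(n–g) = (63 + 4) / 791 = 67/791 = 0.0847 → 8.5 m.u.

8.5 m.u.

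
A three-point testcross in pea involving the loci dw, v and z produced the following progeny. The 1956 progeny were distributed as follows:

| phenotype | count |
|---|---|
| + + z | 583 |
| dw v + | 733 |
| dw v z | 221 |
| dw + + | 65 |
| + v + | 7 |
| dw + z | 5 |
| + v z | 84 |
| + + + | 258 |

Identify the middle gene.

dw

The two most frequent reciprocal classes, dw v + and + + z, are the parental types, so the F1 was dw v + / + + z.
The two rarest classes, + v + and dw + z, are the double crossovers. Comparing them with the parentals, only the dw allele has switched, so dw is the middle locus and the order is z – dw – v.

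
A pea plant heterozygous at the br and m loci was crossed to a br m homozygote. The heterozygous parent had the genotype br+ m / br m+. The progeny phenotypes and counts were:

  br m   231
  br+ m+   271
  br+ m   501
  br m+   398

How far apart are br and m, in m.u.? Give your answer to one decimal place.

The recombinant classes are br+ m+ and br m: 271 + 231 = 502.
Recombination frequency = 502/1401 = 0.3583 ≈ 35.8%, i.e. 35.8 m.u.

35.8 m.u.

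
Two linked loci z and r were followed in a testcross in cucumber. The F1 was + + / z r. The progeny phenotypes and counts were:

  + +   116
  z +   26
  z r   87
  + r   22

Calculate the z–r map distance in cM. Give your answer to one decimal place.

19.1 cM

The recombinant classes are + r and z +: 22 + 26 = 48.
Recombination frequency = 48/251 = 0.1912 ≈ 19.1%, i.e. 19.1 cM.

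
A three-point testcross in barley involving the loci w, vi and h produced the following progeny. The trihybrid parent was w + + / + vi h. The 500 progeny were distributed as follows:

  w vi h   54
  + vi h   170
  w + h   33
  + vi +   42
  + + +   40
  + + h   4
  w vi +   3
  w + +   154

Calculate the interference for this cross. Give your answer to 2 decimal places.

0.58

The two rarest classes, w vi + and + + h, are the double crossovers. Comparing them with the parentals, only the vi allele has switched, so vi is the middle locus and the order is h – vi – w.
h–vi: (75 + 7)/500 = 0.1640; vi–w: (94 + 7)/500 = 0.2020.
Expected DCO frequency = 0.1640 × 0.2020 ≈ 0.03313; observed = 7/500 ≈ 0.01400.
Coefficient of coincidence = 0.01400/0.03313 ≈ 0.42; interference = 1 − 0.42 = 0.58.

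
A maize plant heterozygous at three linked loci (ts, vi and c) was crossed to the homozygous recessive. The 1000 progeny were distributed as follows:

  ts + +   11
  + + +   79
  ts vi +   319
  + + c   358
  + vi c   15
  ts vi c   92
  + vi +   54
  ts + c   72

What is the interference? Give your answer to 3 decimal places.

The two most frequent reciprocal classes, + + c and ts vi +, are the parental types, so the F1 was + + c / ts vi +.
The two rarest classes, + vi c and ts + +, are the double crossovers. Comparing them with the parentals, only the vi allele has switched, so vi is the middle locus and the order is c – vi – ts.
c–vi: (171 + 26)/1000 = 0.1970; vi–ts: (126 + 26)/1000 = 0.1520.
Expected DCO frequency = 0.1970 × 0.1520 ≈ 0.02994; observed = 26/1000 ≈ 0.02600.
Coefficient of coincidence = 0.02600/0.02994 ≈ 0.868; interference = 1 − 0.868 = 0.132.

0.132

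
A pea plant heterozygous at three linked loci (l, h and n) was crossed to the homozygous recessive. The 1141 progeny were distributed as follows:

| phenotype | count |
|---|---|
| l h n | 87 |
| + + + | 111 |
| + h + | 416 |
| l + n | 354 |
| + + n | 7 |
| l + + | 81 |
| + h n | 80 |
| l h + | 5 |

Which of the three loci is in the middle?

l

The two most frequent reciprocal classes, l + n and + h +, are the parental types, so the F1 was l + n / + h +.
The two rarest classes, + + n and l h +, are the double crossovers. Comparing them with the parentals, only the l allele has switched, so l is the middle locus and the order is n – l – h.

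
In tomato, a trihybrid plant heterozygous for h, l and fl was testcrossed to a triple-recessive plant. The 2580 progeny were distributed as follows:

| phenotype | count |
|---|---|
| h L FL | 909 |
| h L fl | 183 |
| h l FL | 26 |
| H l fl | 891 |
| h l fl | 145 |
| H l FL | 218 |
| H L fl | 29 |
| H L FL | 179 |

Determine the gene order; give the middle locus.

l

The two most frequent reciprocal classes, h L FL and H l fl, are the parental types, so the F1 was h L FL / H l fl.
The two rarest classes, h l FL and H L fl, are the double crossovers. Comparing them with the parentals, only the l allele has switched, so l is the middle locus and the order is fl – l – h.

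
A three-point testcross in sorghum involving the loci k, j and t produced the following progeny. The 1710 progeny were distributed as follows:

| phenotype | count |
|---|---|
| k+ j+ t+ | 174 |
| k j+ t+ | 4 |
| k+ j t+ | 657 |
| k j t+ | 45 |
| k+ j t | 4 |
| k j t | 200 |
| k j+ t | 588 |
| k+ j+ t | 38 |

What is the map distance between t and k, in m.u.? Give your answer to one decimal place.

The two most frequent reciprocal classes, k+ j t+ and k j+ t, are the parental types, so the F1 was k+ j t+ / k j+ t.
The two rarest classes, k+ j t and k j+ t+, are the double crossovers. Comparing them with the parentals, only the t allele has switched, so t is the middle locus and the order is k – t – j.
Crossovers in the k–t interval produce the single-crossover classes k j t+ and k+ j+ t (45 + 38 = 83) plus the double crossovers (8).
RF(k–t) = (83 + 8) / 1710 = 91/1710 = 0.0532 → 5.3 m.u.

5.3 m.u.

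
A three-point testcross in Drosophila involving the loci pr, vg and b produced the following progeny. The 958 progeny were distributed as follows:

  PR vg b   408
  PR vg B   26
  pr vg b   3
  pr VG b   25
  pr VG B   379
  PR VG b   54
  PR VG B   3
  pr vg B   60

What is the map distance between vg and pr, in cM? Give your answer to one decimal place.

The two most frequent reciprocal classes, PR vg b and pr VG B, are the parental types, so the F1 was PR vg b / pr VG B.
The two rarest classes, pr vg b and PR VG B, are the double crossovers. Comparing them with the parentals, only the pr allele has switched, so pr is the middle locus and the order is vg – pr – b.
Crossovers in the vg–pr interval produce the single-crossover classes PR VG b and pr vg B (54 + 60 = 114) plus the double crossovers (6).
RF(vg–pr) = (114 + 6) / 958 = 120/958 = 0.1253 → 12.5 cM.

12.5 cM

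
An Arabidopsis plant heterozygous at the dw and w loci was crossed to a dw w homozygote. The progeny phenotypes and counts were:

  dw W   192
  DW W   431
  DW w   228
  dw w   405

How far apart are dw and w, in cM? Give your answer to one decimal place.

33.4 cM

The two most frequent classes, DW W (431) and dw w (405), are the parental types, so the F1 was DW W / dw w.
The recombinant classes are DW w and dw W: 228 + 192 = 420.
Recombination frequency = 420/1256 = 0.3344 ≈ 33.4%, i.e. 33.4 cM.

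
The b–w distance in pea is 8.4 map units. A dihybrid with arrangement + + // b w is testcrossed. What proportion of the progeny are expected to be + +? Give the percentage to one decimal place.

45.8%

A map distance of 8.4 map units corresponds to a recombination frequency of 0.084.
The F1 is + + / b w, so + + is a parental gamete class with expected frequency (1 − r)/2 = 0.916/2 = 0.4580.
That is 0.4580 = 45.8% of the progeny.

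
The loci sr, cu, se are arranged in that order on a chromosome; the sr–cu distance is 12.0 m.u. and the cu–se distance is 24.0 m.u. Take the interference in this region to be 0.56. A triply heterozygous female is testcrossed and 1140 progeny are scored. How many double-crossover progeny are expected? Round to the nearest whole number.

14

Map distances give recombination frequencies of 0.120 and 0.240 for the two intervals.
With interference 0.56 (so coincidence = 0.44), expected double-crossover frequency = 0.120 × 0.240 × 0.44 = 0.01267.
Expected number = 0.01267 × 1140 = 14.45 ≈ 14.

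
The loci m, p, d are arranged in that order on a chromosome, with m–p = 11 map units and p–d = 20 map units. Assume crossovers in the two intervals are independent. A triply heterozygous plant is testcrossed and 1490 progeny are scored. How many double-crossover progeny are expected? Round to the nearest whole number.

Map distances give recombination frequencies of 0.110 and 0.200 for the two intervals.
With no interference, expected double-crossover frequency = 0.110 × 0.200 = 0.02200.
Expected number = 0.02200 × 1490 = 32.78 ≈ 33.

33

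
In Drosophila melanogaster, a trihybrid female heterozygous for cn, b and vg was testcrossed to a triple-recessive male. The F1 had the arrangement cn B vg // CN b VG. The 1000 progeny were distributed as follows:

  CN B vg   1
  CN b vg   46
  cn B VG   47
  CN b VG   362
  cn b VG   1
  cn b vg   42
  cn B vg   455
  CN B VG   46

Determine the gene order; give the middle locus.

The two rarest classes, CN B vg and cn b VG, are the double crossovers. Comparing them with the parentals, only the cn allele has switched, so cn is the middle locus and the order is b – cn – vg.

cn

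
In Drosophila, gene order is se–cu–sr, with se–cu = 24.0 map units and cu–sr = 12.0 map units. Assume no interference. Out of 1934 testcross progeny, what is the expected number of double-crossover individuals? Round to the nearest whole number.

Map distances give recombination frequencies of 0.240 and 0.120 for the two intervals.
With no interference, expected double-crossover frequency = 0.240 × 0.120 = 0.02880.
Expected number = 0.02880 × 1934 = 55.70 ≈ 56.

56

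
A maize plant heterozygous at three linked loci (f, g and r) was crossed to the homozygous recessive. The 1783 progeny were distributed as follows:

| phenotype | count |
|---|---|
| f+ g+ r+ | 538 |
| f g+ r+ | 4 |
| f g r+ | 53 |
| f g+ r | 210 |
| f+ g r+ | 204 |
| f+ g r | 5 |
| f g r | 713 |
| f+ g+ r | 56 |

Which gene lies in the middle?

The two most frequent reciprocal classes, f+ g+ r+ and f g r, are the parental types, so the F1 was f+ g+ r+ / f g r.
The two rarest classes, f g+ r+ and f+ g r, are the double crossovers. Comparing them with the parentals, only the f allele has switched, so f is the middle locus and the order is r – f – g.

f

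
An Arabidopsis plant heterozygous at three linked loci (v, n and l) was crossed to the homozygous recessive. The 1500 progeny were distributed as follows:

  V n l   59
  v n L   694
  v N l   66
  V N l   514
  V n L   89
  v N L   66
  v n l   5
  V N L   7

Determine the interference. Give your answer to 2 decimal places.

The two most frequent reciprocal classes, V N l and v n L, are the parental types, so the F1 was V N l / v n L.
The two rarest classes, V N L and v n l, are the double crossovers. Comparing them with the parentals, only the l allele has switched, so l is the middle locus and the order is n – l – v.
n–l: (125 + 12)/1500 = 0.0913; l–v: (155 + 12)/1500 = 0.1113.
Expected DCO frequency = 0.0913 × 0.1113 ≈ 0.01016; observed = 12/1500 ≈ 0.00800.
Coefficient of coincidence = 0.00800/0.01016 ≈ 0.79; interference = 1 − 0.79 = 0.21.

0.21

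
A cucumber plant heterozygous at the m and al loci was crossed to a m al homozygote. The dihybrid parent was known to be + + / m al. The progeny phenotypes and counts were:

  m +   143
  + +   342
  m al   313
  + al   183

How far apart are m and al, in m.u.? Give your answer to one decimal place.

The recombinant classes are + al and m +: 183 + 143 = 326.
Recombination frequency = 326/981 = 0.3323 ≈ 33.2%, i.e. 33.2 m.u.

33.2 m.u.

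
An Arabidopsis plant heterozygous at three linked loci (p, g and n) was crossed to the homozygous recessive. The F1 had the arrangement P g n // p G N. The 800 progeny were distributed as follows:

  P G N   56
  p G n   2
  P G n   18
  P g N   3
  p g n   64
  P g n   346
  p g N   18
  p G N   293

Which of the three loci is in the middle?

n

The two rarest classes, P g N and p G n, are the double crossovers. Comparing them with the parentals, only the n allele has switched, so n is the middle locus and the order is p – n – g.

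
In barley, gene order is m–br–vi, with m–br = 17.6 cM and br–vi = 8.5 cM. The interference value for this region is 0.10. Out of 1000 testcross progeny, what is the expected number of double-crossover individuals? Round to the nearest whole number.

13

Map distances give recombination frequencies of 0.176 and 0.085 for the two intervals.
With interference 0.10 (so coincidence = 0.90), expected double-crossover frequency = 0.176 × 0.085 × 0.90 = 0.01346.
Expected number = 0.01346 × 1000 = 13.46 ≈ 13.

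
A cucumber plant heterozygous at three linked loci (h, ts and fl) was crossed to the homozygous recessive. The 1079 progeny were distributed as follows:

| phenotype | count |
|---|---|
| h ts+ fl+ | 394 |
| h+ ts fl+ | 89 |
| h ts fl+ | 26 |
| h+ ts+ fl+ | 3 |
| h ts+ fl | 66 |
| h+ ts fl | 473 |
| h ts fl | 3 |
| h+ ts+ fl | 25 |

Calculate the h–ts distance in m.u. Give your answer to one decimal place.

5.3 m.u.

The two most frequent reciprocal classes, h+ ts fl and h ts+ fl+, are the parental types, so the F1 was h+ ts fl / h ts+ fl+.
The two rarest classes, h ts fl and h+ ts+ fl+, are the double crossovers. Comparing them with the parentals, only the h allele has switched, so h is the middle locus and the order is ts – h – fl.
Crossovers in the ts–h interval produce the single-crossover classes h+ ts+ fl and h ts fl+ (25 + 26 = 51) plus the double crossovers (6).
RF(ts–h) = (51 + 6) / 1079 = 57/1079 = 0.0528 → 5.3 m.u.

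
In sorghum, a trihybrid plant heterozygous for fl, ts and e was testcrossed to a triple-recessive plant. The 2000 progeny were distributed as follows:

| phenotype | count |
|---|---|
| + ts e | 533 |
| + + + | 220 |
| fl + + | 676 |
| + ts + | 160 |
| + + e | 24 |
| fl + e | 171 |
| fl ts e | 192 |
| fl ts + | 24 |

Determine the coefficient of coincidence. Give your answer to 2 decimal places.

The two most frequent reciprocal classes, fl + + and + ts e, are the parental types, so the F1 was fl + + / + ts e.
The two rarest classes, fl ts + and + + e, are the double crossovers. Comparing them with the parentals, only the ts allele has switched, so ts is the middle locus and the order is e – ts – fl.
e–ts: (331 + 48)/2000 = 0.1895; ts–fl: (412 + 48)/2000 = 0.2300.
Expected DCO frequency = 0.1895 × 0.2300 ≈ 0.04359; observed = 48/2000 ≈ 0.02400.
Coefficient of coincidence = 0.02400/0.04359 ≈ 0.55.

0.55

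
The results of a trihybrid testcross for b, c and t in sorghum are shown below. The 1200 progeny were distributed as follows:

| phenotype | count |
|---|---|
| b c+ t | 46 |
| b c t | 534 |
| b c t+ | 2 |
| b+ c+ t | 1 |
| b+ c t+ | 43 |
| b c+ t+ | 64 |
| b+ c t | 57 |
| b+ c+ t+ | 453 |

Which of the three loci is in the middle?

The two most frequent reciprocal classes, b+ c+ t+ and b c t, are the parental types, so the F1 was b+ c+ t+ / b c t.
The two rarest classes, b+ c+ t and b c t+, are the double crossovers. Comparing them with the parentals, only the t allele has switched, so t is the middle locus and the order is b – t – c.

t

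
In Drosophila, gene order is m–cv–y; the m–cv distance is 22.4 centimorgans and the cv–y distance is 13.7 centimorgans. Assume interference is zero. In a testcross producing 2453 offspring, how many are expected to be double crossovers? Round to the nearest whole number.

Map distances give recombination frequencies of 0.224 and 0.137 for the two intervals.
With no interference, expected double-crossover frequency = 0.224 × 0.137 = 0.03069.
Expected number = 0.03069 × 2453 = 75.28 ≈ 75.

75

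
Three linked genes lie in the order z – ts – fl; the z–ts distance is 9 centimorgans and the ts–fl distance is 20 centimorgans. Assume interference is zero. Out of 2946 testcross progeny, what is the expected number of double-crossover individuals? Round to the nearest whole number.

53

Map distances give recombination frequencies of 0.090 and 0.200 for the two intervals.
With no interference, expected double-crossover frequency = 0.090 × 0.200 = 0.01800.
Expected number = 0.01800 × 2946 = 53.03 ≈ 53.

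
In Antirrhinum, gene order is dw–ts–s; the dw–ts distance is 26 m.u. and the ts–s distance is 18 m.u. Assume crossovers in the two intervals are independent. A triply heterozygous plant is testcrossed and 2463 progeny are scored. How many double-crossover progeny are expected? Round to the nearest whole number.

115

Map distances give recombination frequencies of 0.260 and 0.180 for the two intervals.
With no interference, expected double-crossover frequency = 0.260 × 0.180 = 0.04680.
Expected number = 0.04680 × 2463 = 115.27 ≈ 115.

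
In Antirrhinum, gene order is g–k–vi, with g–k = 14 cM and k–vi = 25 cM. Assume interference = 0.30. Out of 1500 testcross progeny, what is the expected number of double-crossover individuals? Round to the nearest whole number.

37

Map distances give recombination frequencies of 0.140 and 0.250 for the two intervals.
With interference 0.30 (so coincidence = 0.70), expected double-crossover frequency = 0.140 × 0.250 × 0.70 = 0.02450.
Expected number = 0.02450 × 1500 = 36.75 ≈ 37.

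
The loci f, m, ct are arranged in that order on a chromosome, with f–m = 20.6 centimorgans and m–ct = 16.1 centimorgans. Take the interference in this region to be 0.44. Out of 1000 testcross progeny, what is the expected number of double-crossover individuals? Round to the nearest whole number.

Map distances give recombination frequencies of 0.206 and 0.161 for the two intervals.
With interference 0.44 (so coincidence = 0.56), expected double-crossover frequency = 0.206 × 0.161 × 0.56 = 0.01857.
Expected number = 0.01857 × 1000 = 18.57 ≈ 19.

19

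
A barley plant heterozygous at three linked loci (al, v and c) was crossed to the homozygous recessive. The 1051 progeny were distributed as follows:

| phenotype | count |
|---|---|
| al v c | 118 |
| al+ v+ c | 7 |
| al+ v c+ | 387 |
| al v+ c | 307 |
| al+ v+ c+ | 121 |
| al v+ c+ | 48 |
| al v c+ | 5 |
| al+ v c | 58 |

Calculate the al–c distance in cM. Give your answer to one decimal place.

The two most frequent reciprocal classes, al+ v c+ and al v+ c, are the parental types, so the F1 was al+ v c+ / al v+ c.
The two rarest classes, al v c+ and al+ v+ c, are the double crossovers. Comparing them with the parentals, only the al allele has switched, so al is the middle locus and the order is c – al – v.
Crossovers in the c–al interval produce the single-crossover classes al+ v c and al v+ c+ (58 + 48 = 106) plus the double crossovers (12).
RF(c–al) = (106 + 12) / 1051 = 118/1051 = 0.1123 → 11.2 cM.

11.2 cM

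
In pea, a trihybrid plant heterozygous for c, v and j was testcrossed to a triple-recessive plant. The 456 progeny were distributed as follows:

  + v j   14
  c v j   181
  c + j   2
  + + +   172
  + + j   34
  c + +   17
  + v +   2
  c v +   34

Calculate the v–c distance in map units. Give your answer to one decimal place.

7.7 map units

The two most frequent reciprocal classes, c v j and + + +, are the parental types, so the F1 was c v j / + + +.
The two rarest classes, c + j and + v +, are the double crossovers. Comparing them with the parentals, only the v allele has switched, so v is the middle locus and the order is c – v – j.
Crossovers in the c–v interval produce the single-crossover classes + v j and c + + (14 + 17 = 31) plus the double crossovers (4).
RF(c–v) = (31 + 4) / 456 = 35/456 = 0.0768 → 7.7 map units.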